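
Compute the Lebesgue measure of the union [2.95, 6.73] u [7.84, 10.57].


For pairwise disjoint intervals, m(union) = sum of lengths.
= (6.73 - 2.95) + (10.57 - 7.84)
= 3.78 + 2.73
= 6.51


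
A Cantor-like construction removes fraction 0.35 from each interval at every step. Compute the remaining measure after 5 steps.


Step 1: At each step, fraction remaining = 1 - 0.35 = 0.65
Step 2: After 5 steps, measure = (0.65)^5
Step 3: Computing the power step by step:
  After step 1: 0.65
  After step 2: 0.4225
  After step 3: 0.274625
  After step 4: 0.178506
  After step 5: 0.116029
Result = 0.116029


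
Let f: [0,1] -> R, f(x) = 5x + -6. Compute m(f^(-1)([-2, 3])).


f^(-1)([-2, 3]) = {x : -2 <= 5x + -6 <= 3}
Solving: (-2 - -6)/5 <= x <= (3 - -6)/5
= [0.8, 1.8]
Intersecting with [0,1]: [0.8, 1]
Measure = 1 - 0.8 = 0.2


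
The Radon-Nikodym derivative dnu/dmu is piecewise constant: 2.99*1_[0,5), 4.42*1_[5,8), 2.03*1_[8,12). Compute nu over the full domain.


Integrate each piece of the Radon-Nikodym derivative:
Step 1: integral_0^5 2.99 dx = 2.99*(5-0) = 2.99*5 = 14.95
Step 2: integral_5^8 4.42 dx = 4.42*(8-5) = 4.42*3 = 13.26
Step 3: integral_8^12 2.03 dx = 2.03*(12-8) = 2.03*4 = 8.12
Total: 14.95 + 13.26 + 8.12 = 36.33


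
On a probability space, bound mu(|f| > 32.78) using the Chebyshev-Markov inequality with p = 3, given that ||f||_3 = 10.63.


Chebyshev/Markov inequality: mu(|f| > eps) <= (||f||_p / eps)^p
Step 1: ||f||_3 / eps = 10.63 / 32.78 = 0.324283
Step 2: Raise to power p = 3:
  (0.324283)^3 = 0.034101
Step 3: Therefore mu(|f| > 32.78) <= 0.034101


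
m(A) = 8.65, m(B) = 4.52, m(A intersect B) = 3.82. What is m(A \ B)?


m(A \ B) = m(A) - m(A n B)
= 8.65 - 3.82
= 4.83


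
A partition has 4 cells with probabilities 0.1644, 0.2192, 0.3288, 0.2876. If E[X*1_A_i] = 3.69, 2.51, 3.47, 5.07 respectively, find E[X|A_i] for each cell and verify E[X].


For each cell A_i: E[X|A_i] = E[X*1_A_i] / P(A_i)
Step 1: E[X|A_1] = 3.69 / 0.1644 = 22.445255
Step 2: E[X|A_2] = 2.51 / 0.2192 = 11.45073
Step 3: E[X|A_3] = 3.47 / 0.3288 = 10.553528
Step 4: E[X|A_4] = 5.07 / 0.2876 = 17.628651
Verification: E[X] = sum E[X*1_A_i] = 3.69 + 2.51 + 3.47 + 5.07 = 14.74


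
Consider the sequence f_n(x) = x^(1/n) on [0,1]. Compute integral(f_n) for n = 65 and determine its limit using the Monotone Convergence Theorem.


At n = 65: f_65(x) = x^(1/65).
Step 1: integral(x^(1/65), 0, 1) = [x^(1/65+1) / (1/65+1)] from 0 to 1
     = 1 / (1/65 + 1) = 1 / ((65+1)/65) = 65/(65+1)
     = 65/66 = 0.984848
Step 2: As n -> infinity, f_n(x) = x^(1/n) -> 1 for x in (0,1], and f_n is increasing in n.
By MCT, lim_n integral(f_n) = integral(lim_n f_n) = integral(1, 0, 1) = 1.
Step 3: Verify convergence: 65/66 = 0.984848 -> 1


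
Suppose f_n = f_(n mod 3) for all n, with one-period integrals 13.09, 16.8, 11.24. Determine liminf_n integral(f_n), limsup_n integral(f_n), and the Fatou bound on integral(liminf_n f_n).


The sequence (integral(f_n)) is periodic with period 3, repeating the values 13.09, 16.8, 11.24 indefinitely.
Step 1: For a periodic sequence, every tail (a_m, a_(m+1), ...) contains all 3 period values infinitely often.
Step 2: Hence inf of every tail = min of the period values = min(13.09, 16.8, 11.24) = 11.24.
        liminf_n integral(f_n) = sup over m of (inf of tail from m) = 11.24.
Step 3: Similarly sup of every tail = max of the period values = 16.8.
        limsup_n integral(f_n) = 16.8.
Step 4: Fatou's lemma: integral(liminf_n f_n) <= liminf_n integral(f_n) = 11.24.
        So the integral of the pointwise liminf is at most 11.24.


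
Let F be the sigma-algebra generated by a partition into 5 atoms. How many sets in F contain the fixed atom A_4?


Each element of F is a union of some subset S of the 5 atoms.
The element contains A_4 iff A_4 is in S.
So we count subsets S of {A_1,...,A_5} with A_4 in S: choose freely among the other 4 atoms.
Count = 2^(5-1) = 2^4 = 16.


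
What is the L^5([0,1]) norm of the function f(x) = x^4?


Step 1: ||f||_5 = (integral_0^1 |x^4|^5 dx)^(1/5)
     = (integral_0^1 x^20 dx)^(1/5)
Step 2: integral_0^1 x^20 dx = [x^21/(21)] from 0 to 1 = 1^21/21
     = 1/21 = 0.047619
Step 3: ||f||_5 = (0.047619)^(1/5) = 0.543946


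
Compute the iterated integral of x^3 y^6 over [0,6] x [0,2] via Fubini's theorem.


By Fubini's theorem, the double integral factors as a product of single integrals:
Step 1: integral_0^6 x^3 dx = [x^4/4] from 0 to 6
     = 6^4/4 = 324
Step 2: integral_0^2 y^6 dy = [y^7/7] from 0 to 2
     = 2^7/7 = 18.285714
Step 3: Double integral = 324 * 18.285714 = 5924.571429


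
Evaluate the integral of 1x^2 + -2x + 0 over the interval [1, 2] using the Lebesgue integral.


The Lebesgue integral of a Riemann-integrable function agrees with the Riemann integral.
Antiderivative F(x) = (1/3)x^3 + (-2/2)x^2 + 0x
F(2) = (1/3)*2^3 + (-2/2)*2^2 + 0*2
     = (1/3)*8 + (-2/2)*4 + 0*2
     = 2.666667 + -4 + 0
     = -1.333333
F(1) = -0.666667
Integral = F(2) - F(1) = -1.333333 - -0.666667 = -0.666667


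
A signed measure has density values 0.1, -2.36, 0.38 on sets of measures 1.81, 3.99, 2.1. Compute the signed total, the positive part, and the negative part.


Step 1: Compute signed measure on each set:
  Set 1: 0.1 * 1.81 = 0.181
  Set 2: -2.36 * 3.99 = -9.4164
  Set 3: 0.38 * 2.1 = 0.798
Step 2: Total signed measure = (0.181) + (-9.4164) + (0.798)
     = -8.4374
Step 3: Positive part mu+(X) = sum of positive contributions = 0.979
Step 4: Negative part mu-(X) = |sum of negative contributions| = 9.4164


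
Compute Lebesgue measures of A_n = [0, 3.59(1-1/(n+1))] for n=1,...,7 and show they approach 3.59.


By continuity of measure from below: if A_n increases to A, then m(A_n) -> m(A).
Here A = [0, 3.59], so m(A) = 3.59
Step 1: a_1 = 3.59*(1 - 1/2) = 1.795, m(A_1) = 1.795
Step 2: a_2 = 3.59*(1 - 1/3) = 2.3933, m(A_2) = 2.3933
Step 3: a_3 = 3.59*(1 - 1/4) = 2.6925, m(A_3) = 2.6925
Step 4: a_4 = 3.59*(1 - 1/5) = 2.872, m(A_4) = 2.872
Step 5: a_5 = 3.59*(1 - 1/6) = 2.9917, m(A_5) = 2.9917
Step 6: a_6 = 3.59*(1 - 1/7) = 3.0771, m(A_6) = 3.0771
Step 7: a_7 = 3.59*(1 - 1/8) = 3.1412, m(A_7) = 3.1412
Limit: m(A_n) -> m([0,3.59]) = 3.59


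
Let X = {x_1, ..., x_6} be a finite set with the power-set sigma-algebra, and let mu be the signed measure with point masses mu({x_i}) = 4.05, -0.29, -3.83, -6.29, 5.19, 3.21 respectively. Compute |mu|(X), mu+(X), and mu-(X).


Step 1: Every measurable set is a union of atoms (the cells / points), so a Hahn decomposition is
  obtained by grouping atoms by sign: P = union of atoms with mu > 0, N = union of the remaining atoms.
  Atoms in P (indices): 1, 5, 6;  atoms in N (indices): 2, 3, 4
  Positive values: 4.05, 5.19, 3.21
  Negative values: -0.29, -3.83, -6.29
Step 2: mu+(X) = mu(P) = sum of positive atom values = 12.45
Step 3: mu-(X) = -mu(N) = sum of |negative atom values| = 10.41
Step 4: |mu|(X) = mu+(X) + mu-(X) = 12.45 + 10.41 = 22.86


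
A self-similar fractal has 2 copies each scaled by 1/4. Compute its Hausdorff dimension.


For a self-similar set with N copies scaled by 1/r:
dim_H = log(N)/log(r) = log(2)/log(4)
= 0.693147/1.386294
= 0.5


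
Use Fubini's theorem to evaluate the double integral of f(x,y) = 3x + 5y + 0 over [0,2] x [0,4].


By Fubini, integrate in x first, then y.
Step 1: Fix y, integrate over x in [0,2]:
  integral(3x + 5y + 0, x=0..2)
  = 3*(2^2 - 0^2)/2 + (5y + 0)*(2 - 0)
  = 6 + (5y + 0)*2
  = 6 + 10y + 0
  = 6 + 10y
Step 2: Integrate over y in [0,4]:
  integral(6 + 10y, y=0..4)
  = 6*4 + 10*(4^2 - 0^2)/2
  = 24 + 80
  = 104


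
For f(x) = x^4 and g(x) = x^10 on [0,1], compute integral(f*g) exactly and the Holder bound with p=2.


Step 1: Exact integral of f*g = integral(x^14, 0, 1) = 1/15
     = 0.066667
Step 2: Holder bound with p=2, q=2:
  ||f||_p = (integral x^8 dx)^(1/2) = (1/9)^(1/2) = 0.333333
  ||g||_q = (integral x^20 dx)^(1/2) = (1/21)^(1/2) = 0.218218
Step 3: Holder bound = ||f||_p * ||g||_q = 0.333333 * 0.218218 = 0.072739
Verification: 0.066667 <= 0.072739 (Holder holds)


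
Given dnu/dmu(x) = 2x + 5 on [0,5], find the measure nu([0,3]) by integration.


nu(A) = integral_A (dnu/dmu) dmu = integral_0^3 (2x + 5) dx
Step 1: Antiderivative F(x) = (2/2)x^2 + 5x
Step 2: F(3) = (2/2)*3^2 + 5*3 = 9 + 15 = 24
Step 3: F(0) = (2/2)*0^2 + 5*0 = 0.0 + 0 = 0.0
Step 4: nu([0,3]) = F(3) - F(0) = 24 - 0.0 = 24


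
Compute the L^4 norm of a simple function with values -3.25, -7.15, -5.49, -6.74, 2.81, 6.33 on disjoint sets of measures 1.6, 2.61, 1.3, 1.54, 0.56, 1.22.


Step 1: Compute |f_i|^4 for each value:
  |-3.25|^4 = 111.566406
  |-7.15|^4 = 2613.510006
  |-5.49|^4 = 908.425628
  |-6.74|^4 = 2063.666842
  |2.81|^4 = 62.348395
  |6.33|^4 = 1605.516747
Step 2: Multiply by measures and sum:
  111.566406 * 1.6 = 178.50625
  2613.510006 * 2.61 = 6821.261116
  908.425628 * 1.3 = 1180.953316
  2063.666842 * 1.54 = 3178.046936
  62.348395 * 0.56 = 34.915101
  1605.516747 * 1.22 = 1958.730432
Sum = 178.50625 + 6821.261116 + 1180.953316 + 3178.046936 + 34.915101 + 1958.730432 = 13352.413152
Step 3: Take the p-th root:
||f||_4 = (13352.413152)^(1/4) = 10.749541


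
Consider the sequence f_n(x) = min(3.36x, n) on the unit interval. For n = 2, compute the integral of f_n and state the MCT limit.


f(x) = 3.36x on [0,1]; f_n(x) = min(3.36x, n). At n = 2:
Step 1: f(x) reaches 2 at x = 2/3.36 = 0.595238
Step 2: integral(f_2) = integral(3.36x, 0, 0.595238) + integral(2, 0.595238, 1)
       = 3.36*0.595238^2/2 + 2*(1 - 0.595238)
       = 0.595238 + 0.809524
       = 1.404762
Step 3: As n -> infinity, f_n increases to f, so by MCT integral(f_n) -> integral(f) = 3.36/2 = 1.68.
Convergence: integral(f_2) = 1.404762 -> 1.68 as n -> infinity


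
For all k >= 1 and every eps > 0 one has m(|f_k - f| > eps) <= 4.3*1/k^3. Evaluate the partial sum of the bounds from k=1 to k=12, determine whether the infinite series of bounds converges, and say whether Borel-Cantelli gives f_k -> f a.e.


Step 1: List the terms 4.3*1/k^3 for k = 1 to 12:
  k=1: 4.3
  k=2: 0.5375
  k=3: 0.159259
  k=4: 0.067187
  k=5: 0.0344
  k=6: 0.019907
  k=7: 0.012536
  k=8: 0.008398
  k=9: 0.005898
  k=10: 0.0043
  k=11: 0.003231
  k=12: 0.002488
Step 2: Partial sum = 4.3 + 0.5375 + 0.159259 + 0.067187 + 0.0344 + 0.019907 + 0.012536 + 0.008398 + 0.005898 + 0.0043 + 0.003231 + 0.002488
     = 5.155107
Step 3: The full series sum_(k>=1) 4.3*1/k^3 converges (p-series with p = 3 > 1; a constant multiple of a convergent series converges).
Step 4: Fix eps > 0. Since sum_k m(|f_k - f| > eps) < infinity, the Borel-Cantelli lemma gives
        m(limsup_k {|f_k - f| > eps}) = 0, i.e. for a.e. x, |f_k(x) - f(x)| <= eps for all large k.
        Applying this with eps = 1/j for j = 1, 2, ... and intersecting the countably many full-measure sets,
        for a.e. x we get limsup_k |f_k(x) - f(x)| <= 1/j for every j, hence f_k -> f almost everywhere.
Conclusion: series converges; Borel-Cantelli yields f_k -> f a.e.


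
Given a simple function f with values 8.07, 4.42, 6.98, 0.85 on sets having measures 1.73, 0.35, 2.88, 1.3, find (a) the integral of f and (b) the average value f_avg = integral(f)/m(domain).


Step 1: Integral = sum(value_i * measure_i)
= 8.07*1.73 + 4.42*0.35 + 6.98*2.88 + 0.85*1.3
= 13.9611 + 1.547 + 20.1024 + 1.105
= 36.7155
Step 2: Total measure of domain = 1.73 + 0.35 + 2.88 + 1.3 = 6.26
Step 3: Average value = 36.7155 / 6.26 = 5.865096


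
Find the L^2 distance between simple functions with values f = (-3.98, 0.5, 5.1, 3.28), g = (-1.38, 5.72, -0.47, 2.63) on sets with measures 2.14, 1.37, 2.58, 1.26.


Step 1: Compute differences f_i - g_i:
  -3.98 - -1.38 = -2.6
  0.5 - 5.72 = -5.22
  5.1 - -0.47 = 5.57
  3.28 - 2.63 = 0.65
Step 2: Compute |diff|^2 * measure for each set:
  |-2.6|^2 * 2.14 = 6.76 * 2.14 = 14.4664
  |-5.22|^2 * 1.37 = 27.2484 * 1.37 = 37.330308
  |5.57|^2 * 2.58 = 31.0249 * 2.58 = 80.044242
  |0.65|^2 * 1.26 = 0.4225 * 1.26 = 0.53235
Step 3: Sum = 132.3733
Step 4: ||f-g||_2 = (132.3733)^(1/2) = 11.50536


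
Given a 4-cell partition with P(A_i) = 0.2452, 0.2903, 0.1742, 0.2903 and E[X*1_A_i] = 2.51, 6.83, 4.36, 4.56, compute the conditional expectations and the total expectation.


For each cell A_i: E[X|A_i] = E[X*1_A_i] / P(A_i)
Step 1: E[X|A_1] = 2.51 / 0.2452 = 10.236542
Step 2: E[X|A_2] = 6.83 / 0.2903 = 23.527385
Step 3: E[X|A_3] = 4.36 / 0.1742 = 25.028703
Step 4: E[X|A_4] = 4.56 / 0.2903 = 15.707888
Verification: E[X] = sum E[X*1_A_i] = 2.51 + 6.83 + 4.36 + 4.56 = 18.26


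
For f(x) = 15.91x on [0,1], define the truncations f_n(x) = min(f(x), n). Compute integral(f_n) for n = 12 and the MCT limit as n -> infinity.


f(x) = 15.91x on [0,1]; f_n(x) = min(15.91x, n). At n = 12:
Step 1: f(x) reaches 12 at x = 12/15.91 = 0.754243
Step 2: integral(f_12) = integral(15.91x, 0, 0.754243) + integral(12, 0.754243, 1)
       = 15.91*0.754243^2/2 + 12*(1 - 0.754243)
       = 4.525456 + 2.949089
       = 7.474544
Step 3: As n -> infinity, f_n increases to f, so by MCT integral(f_n) -> integral(f) = 15.91/2 = 7.955.
Convergence: integral(f_12) = 7.474544 -> 7.955 as n -> infinity


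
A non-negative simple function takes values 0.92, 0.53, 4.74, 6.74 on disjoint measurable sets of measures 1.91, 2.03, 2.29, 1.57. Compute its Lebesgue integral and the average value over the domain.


Step 1: Integral = sum(value_i * measure_i)
= 0.92*1.91 + 0.53*2.03 + 4.74*2.29 + 6.74*1.57
= 1.7572 + 1.0759 + 10.8546 + 10.5818
= 24.2695
Step 2: Total measure of domain = 1.91 + 2.03 + 2.29 + 1.57 = 7.8
Step 3: Average value = 24.2695 / 7.8 = 3.111474


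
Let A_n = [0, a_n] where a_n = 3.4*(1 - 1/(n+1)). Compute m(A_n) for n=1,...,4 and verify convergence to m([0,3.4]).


By continuity of measure from below: if A_n increases to A, then m(A_n) -> m(A).
Here A = [0, 3.4], so m(A) = 3.4
Step 1: a_1 = 3.4*(1 - 1/2) = 1.7, m(A_1) = 1.7
Step 2: a_2 = 3.4*(1 - 1/3) = 2.2667, m(A_2) = 2.2667
Step 3: a_3 = 3.4*(1 - 1/4) = 2.55, m(A_3) = 2.55
Step 4: a_4 = 3.4*(1 - 1/5) = 2.72, m(A_4) = 2.72
Limit: m(A_n) -> m([0,3.4]) = 3.4


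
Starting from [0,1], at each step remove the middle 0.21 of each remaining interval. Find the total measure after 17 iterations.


Step 1: At each step, fraction remaining = 1 - 0.21 = 0.79
Step 2: After 17 steps, measure = (0.79)^17
Result = 0.018183


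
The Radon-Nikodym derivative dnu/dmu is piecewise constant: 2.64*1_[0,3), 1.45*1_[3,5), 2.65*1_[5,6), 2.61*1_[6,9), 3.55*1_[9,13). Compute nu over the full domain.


Integrate each piece of the Radon-Nikodym derivative:
Step 1: integral_0^3 2.64 dx = 2.64*(3-0) = 2.64*3 = 7.92
Step 2: integral_3^5 1.45 dx = 1.45*(5-3) = 1.45*2 = 2.9
Step 3: integral_5^6 2.65 dx = 2.65*(6-5) = 2.65*1 = 2.65
Step 4: integral_6^9 2.61 dx = 2.61*(9-6) = 2.61*3 = 7.83
Step 5: integral_9^13 3.55 dx = 3.55*(13-9) = 3.55*4 = 14.2
Total: 7.92 + 2.9 + 2.65 + 7.83 + 14.2 = 35.5


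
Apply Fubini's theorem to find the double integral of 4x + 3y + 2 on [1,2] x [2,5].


By Fubini, integrate in x first, then y.
Step 1: Fix y, integrate over x in [1,2]:
  integral(4x + 3y + 2, x=1..2)
  = 4*(2^2 - 1^2)/2 + (3y + 2)*(2 - 1)
  = 6 + (3y + 2)*1
  = 6 + 3y + 2
  = 8 + 3y
Step 2: Integrate over y in [2,5]:
  integral(8 + 3y, y=2..5)
  = 8*3 + 3*(5^2 - 2^2)/2
  = 24 + 31.5
  = 55.5


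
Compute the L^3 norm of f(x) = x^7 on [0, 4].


Step 1: ||f||_3 = (integral_0^4 |x^7|^3 dx)^(1/3)
     = (integral_0^4 x^21 dx)^(1/3)
Step 2: integral_0^4 x^21 dx = [x^22/(22)] from 0 to 4 = 4^22/22
     = 17592186044416/22 = 7.996448e+11
Step 3: ||f||_3 = (7.996448e+11)^(1/3) = 9281.803632


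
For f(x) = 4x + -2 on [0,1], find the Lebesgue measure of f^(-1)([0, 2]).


f^(-1)([0, 2]) = {x : 0 <= 4x + -2 <= 2}
Solving: (0 - -2)/4 <= x <= (2 - -2)/4
= [0.5, 1]
Intersecting with [0,1]: [0.5, 1]
Measure = 1 - 0.5 = 0.5


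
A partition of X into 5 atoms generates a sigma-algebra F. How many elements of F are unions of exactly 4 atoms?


Each element of F is a union of some subset of the 5 atoms.
Elements that are unions of exactly 4 atoms correspond to 4-element subsets of the 5 atoms.
Count = C(5, 4) = 5! / (4! * 1!) = 5.


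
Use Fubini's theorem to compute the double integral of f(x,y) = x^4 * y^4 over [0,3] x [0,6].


By Fubini's theorem, the double integral factors as a product of single integrals:
Step 1: integral_0^3 x^4 dx = [x^5/5] from 0 to 3
     = 3^5/5 = 48.6
Step 2: integral_0^6 y^4 dy = [y^5/5] from 0 to 6
     = 6^5/5 = 1555.2
Step 3: Double integral = 48.6 * 1555.2 = 75582.72


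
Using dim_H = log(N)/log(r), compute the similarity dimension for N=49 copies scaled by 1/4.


For a self-similar set with N copies scaled by 1/r:
dim_H = log(N)/log(r) = log(49)/log(4)
= 3.89182/1.386294
= 2.807355


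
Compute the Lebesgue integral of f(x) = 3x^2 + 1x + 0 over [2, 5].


The Lebesgue integral of a Riemann-integrable function agrees with the Riemann integral.
Antiderivative F(x) = (3/3)x^3 + (1/2)x^2 + 0x
F(5) = (3/3)*5^3 + (1/2)*5^2 + 0*5
     = (3/3)*125 + (1/2)*25 + 0*5
     = 125 + 12.5 + 0
     = 137.5
F(2) = 10
Integral = F(5) - F(2) = 137.5 - 10 = 127.5


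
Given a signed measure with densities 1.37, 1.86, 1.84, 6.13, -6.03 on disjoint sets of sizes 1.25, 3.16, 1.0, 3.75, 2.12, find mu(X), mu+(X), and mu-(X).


Step 1: Compute signed measure on each set:
  Set 1: 1.37 * 1.25 = 1.7125
  Set 2: 1.86 * 3.16 = 5.8776
  Set 3: 1.84 * 1.0 = 1.84
  Set 4: 6.13 * 3.75 = 22.9875
  Set 5: -6.03 * 2.12 = -12.7836
Step 2: Total signed measure = (1.7125) + (5.8776) + (1.84) + (22.9875) + (-12.7836)
     = 19.634
Step 3: Positive part mu+(X) = sum of positive contributions = 32.4176
Step 4: Negative part mu-(X) = |sum of negative contributions| = 12.7836


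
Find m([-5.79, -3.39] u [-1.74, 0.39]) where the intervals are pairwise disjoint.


For pairwise disjoint intervals, m(union) = sum of lengths.
= (-3.39 - -5.79) + (0.39 - -1.74)
= 2.4 + 2.13
= 4.53


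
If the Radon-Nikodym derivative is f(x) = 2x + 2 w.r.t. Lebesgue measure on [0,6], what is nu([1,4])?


nu(A) = integral_A (dnu/dmu) dmu = integral_1^4 (2x + 2) dx
Step 1: Antiderivative F(x) = (2/2)x^2 + 2x
Step 2: F(4) = (2/2)*4^2 + 2*4 = 16 + 8 = 24
Step 3: F(1) = (2/2)*1^2 + 2*1 = 1 + 2 = 3
Step 4: nu([1,4]) = F(4) - F(1) = 24 - 3 = 21


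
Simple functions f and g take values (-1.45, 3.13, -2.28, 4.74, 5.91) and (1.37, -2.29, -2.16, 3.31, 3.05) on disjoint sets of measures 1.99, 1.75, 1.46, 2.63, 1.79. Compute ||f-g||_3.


Step 1: Compute differences f_i - g_i:
  -1.45 - 1.37 = -2.82
  3.13 - -2.29 = 5.42
  -2.28 - -2.16 = -0.12
  4.74 - 3.31 = 1.43
  5.91 - 3.05 = 2.86
Step 2: Compute |diff|^3 * measure for each set:
  |-2.82|^3 * 1.99 = 22.425768 * 1.99 = 44.627278
  |5.42|^3 * 1.75 = 159.220088 * 1.75 = 278.635154
  |-0.12|^3 * 1.46 = 0.001728 * 1.46 = 0.002523
  |1.43|^3 * 2.63 = 2.924207 * 2.63 = 7.690664
  |2.86|^3 * 1.79 = 23.393656 * 1.79 = 41.874644
Step 3: Sum = 372.830264
Step 4: ||f-g||_3 = (372.830264)^(1/3) = 7.197313


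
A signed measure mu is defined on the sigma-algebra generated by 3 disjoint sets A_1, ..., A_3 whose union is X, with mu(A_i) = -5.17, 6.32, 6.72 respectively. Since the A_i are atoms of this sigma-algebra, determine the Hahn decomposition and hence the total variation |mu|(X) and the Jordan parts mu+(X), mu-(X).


Step 1: Every measurable set is a union of atoms (the cells / points), so a Hahn decomposition is
  obtained by grouping atoms by sign: P = union of atoms with mu > 0, N = union of the remaining atoms.
  Atoms in P (indices): 2, 3;  atoms in N (indices): 1
  Positive values: 6.32, 6.72
  Negative values: -5.17
Step 2: mu+(X) = mu(P) = sum of positive atom values = 13.04
Step 3: mu-(X) = -mu(N) = sum of |negative atom values| = 5.17
Step 4: |mu|(X) = mu+(X) + mu-(X) = 13.04 + 5.17 = 18.21


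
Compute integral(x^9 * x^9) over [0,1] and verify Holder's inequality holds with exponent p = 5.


Step 1: Exact integral of f*g = integral(x^18, 0, 1) = 1/19
     = 0.052632
Step 2: Holder bound with p=5, q=1.25:
  ||f||_p = (integral x^45 dx)^(1/5) = (1/46)^(1/5) = 0.464995
  ||g||_q = (integral x^11.25 dx)^(1/1.25) = (1/12.25)^(1/1.25) = 0.134738
Step 3: Holder bound = ||f||_p * ||g||_q = 0.464995 * 0.134738 = 0.062653
Verification: 0.052632 <= 0.062653 (Holder holds)


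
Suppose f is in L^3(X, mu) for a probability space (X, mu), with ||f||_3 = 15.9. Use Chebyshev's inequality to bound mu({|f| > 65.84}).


Chebyshev/Markov inequality: mu(|f| > eps) <= (||f||_p / eps)^p
Step 1: ||f||_3 / eps = 15.9 / 65.84 = 0.241495
Step 2: Raise to power p = 3:
  (0.241495)^3 = 0.014084
Step 3: Therefore mu(|f| > 65.84) <= 0.014084


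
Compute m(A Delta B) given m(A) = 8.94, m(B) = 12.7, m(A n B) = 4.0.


m(A Delta B) = m(A) + m(B) - 2*m(A n B)
= 8.94 + 12.7 - 2*4.0
= 8.94 + 12.7 - 8
= 13.64


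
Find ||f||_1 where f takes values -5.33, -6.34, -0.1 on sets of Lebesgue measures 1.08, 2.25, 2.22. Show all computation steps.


Step 1: Compute |f_i|^1 for each value:
  |-5.33|^1 = 5.33
  |-6.34|^1 = 6.34
  |-0.1|^1 = 0.1
Step 2: Multiply by measures and sum:
  5.33 * 1.08 = 5.7564
  6.34 * 2.25 = 14.265
  0.1 * 2.22 = 0.222
Sum = 5.7564 + 14.265 + 0.222 = 20.2434
Step 3: Take the p-th root:
||f||_1 = (20.2434)^(1/1) = 20.2434


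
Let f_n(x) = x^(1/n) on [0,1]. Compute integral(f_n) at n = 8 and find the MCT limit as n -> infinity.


At n = 8: f_8(x) = x^(1/8).
Step 1: integral(x^(1/8), 0, 1) = [x^(1/8+1) / (1/8+1)] from 0 to 1
     = 1 / (1/8 + 1) = 1 / ((8+1)/8) = 8/(8+1)
     = 8/9 = 0.888889
Step 2: As n -> infinity, f_n(x) = x^(1/n) -> 1 for x in (0,1], and f_n is increasing in n.
By MCT, lim_n integral(f_n) = integral(lim_n f_n) = integral(1, 0, 1) = 1.
Step 3: Verify convergence: 8/9 = 0.888889 -> 1


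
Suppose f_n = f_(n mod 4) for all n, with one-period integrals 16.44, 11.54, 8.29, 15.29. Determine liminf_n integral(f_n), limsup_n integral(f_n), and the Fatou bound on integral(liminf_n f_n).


The sequence (integral(f_n)) is periodic with period 4, repeating the values 16.44, 11.54, 8.29, 15.29 indefinitely.
Step 1: For a periodic sequence, every tail (a_m, a_(m+1), ...) contains all 4 period values infinitely often.
Step 2: Hence inf of every tail = min of the period values = min(16.44, 11.54, 8.29, 15.29) = 8.29.
        liminf_n integral(f_n) = sup over m of (inf of tail from m) = 8.29.
Step 3: Similarly sup of every tail = max of the period values = 16.44.
        limsup_n integral(f_n) = 16.44.
Step 4: Fatou's lemma: integral(liminf_n f_n) <= liminf_n integral(f_n) = 8.29.
        So the integral of the pointwise liminf is at most 8.29.


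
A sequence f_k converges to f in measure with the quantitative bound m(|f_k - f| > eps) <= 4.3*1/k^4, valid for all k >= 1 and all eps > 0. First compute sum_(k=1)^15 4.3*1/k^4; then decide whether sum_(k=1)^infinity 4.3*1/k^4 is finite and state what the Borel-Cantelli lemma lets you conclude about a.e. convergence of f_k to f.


Step 1: List the terms 4.3*1/k^4 for k = 1 to 15:
  k=1: 4.3
  k=2: 0.26875
  k=3: 0.053086
  k=4: 0.016797
  k=5: 0.00688
  k=6: 0.003318
  k=7: 0.001791
  k=8: 0.00105
  k=9: 6.553879e-04
  k=10: 4.300000e-04
  k=11: 2.936958e-04
  k=12: 2.073688e-04
  k=13: 1.505550e-04
  k=14: 1.119325e-04
  k=15: 8.493827e-05
Step 2: Partial sum = 4.3 + 0.26875 + 0.053086 + 0.016797 + 0.00688 + 0.003318 + 0.001791 + 0.00105 + 6.553879e-04 + 4.300000e-04 + 2.936958e-04 + 2.073688e-04 + 1.505550e-04 + 1.119325e-04 + 8.493827e-05
     = 4.653606
Step 3: The full series sum_(k>=1) 4.3*1/k^4 converges (p-series with p = 4 > 1; a constant multiple of a convergent series converges).
Step 4: Fix eps > 0. Since sum_k m(|f_k - f| > eps) < infinity, the Borel-Cantelli lemma gives
        m(limsup_k {|f_k - f| > eps}) = 0, i.e. for a.e. x, |f_k(x) - f(x)| <= eps for all large k.
        Applying this with eps = 1/j for j = 1, 2, ... and intersecting the countably many full-measure sets,
        for a.e. x we get limsup_k |f_k(x) - f(x)| <= 1/j for every j, hence f_k -> f almost everywhere.
Conclusion: series converges; Borel-Cantelli yields f_k -> f a.e.


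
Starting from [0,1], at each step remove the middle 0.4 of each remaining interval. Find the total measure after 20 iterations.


Step 1: At each step, fraction remaining = 1 - 0.4 = 0.6
Step 2: After 20 steps, measure = (0.6)^20
Result = 3.656158e-05


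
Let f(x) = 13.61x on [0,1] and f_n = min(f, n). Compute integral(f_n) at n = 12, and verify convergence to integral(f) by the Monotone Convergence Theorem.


f(x) = 13.61x on [0,1]; f_n(x) = min(13.61x, n). At n = 12:
Step 1: f(x) reaches 12 at x = 12/13.61 = 0.881705
Step 2: integral(f_12) = integral(13.61x, 0, 0.881705) + integral(12, 0.881705, 1)
       = 13.61*0.881705^2/2 + 12*(1 - 0.881705)
       = 5.290228 + 1.419544
       = 6.709772
Step 3: As n -> infinity, f_n increases to f, so by MCT integral(f_n) -> integral(f) = 13.61/2 = 6.805.
Convergence: integral(f_12) = 6.709772 -> 6.805 as n -> infinity


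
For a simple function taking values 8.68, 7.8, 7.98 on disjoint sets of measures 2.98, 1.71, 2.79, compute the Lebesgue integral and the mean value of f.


Step 1: Integral = sum(value_i * measure_i)
= 8.68*2.98 + 7.8*1.71 + 7.98*2.79
= 25.8664 + 13.338 + 22.2642
= 61.4686
Step 2: Total measure of domain = 2.98 + 1.71 + 2.79 = 7.48
Step 3: Average value = 61.4686 / 7.48 = 8.217727


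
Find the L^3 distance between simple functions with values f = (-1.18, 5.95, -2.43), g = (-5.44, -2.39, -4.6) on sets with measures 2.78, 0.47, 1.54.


Step 1: Compute differences f_i - g_i:
  -1.18 - -5.44 = 4.26
  5.95 - -2.39 = 8.34
  -2.43 - -4.6 = 2.17
Step 2: Compute |diff|^3 * measure for each set:
  |4.26|^3 * 2.78 = 77.308776 * 2.78 = 214.918397
  |8.34|^3 * 0.47 = 580.093704 * 0.47 = 272.644041
  |2.17|^3 * 1.54 = 10.218313 * 1.54 = 15.736202
Step 3: Sum = 503.29864
Step 4: ||f-g||_3 = (503.29864)^(1/3) = 7.954421


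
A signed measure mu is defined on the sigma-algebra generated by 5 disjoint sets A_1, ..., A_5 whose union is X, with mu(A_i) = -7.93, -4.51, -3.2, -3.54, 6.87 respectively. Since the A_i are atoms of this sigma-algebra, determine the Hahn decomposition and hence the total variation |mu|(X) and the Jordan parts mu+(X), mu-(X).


Step 1: Every measurable set is a union of atoms (the cells / points), so a Hahn decomposition is
  obtained by grouping atoms by sign: P = union of atoms with mu > 0, N = union of the remaining atoms.
  Atoms in P (indices): 5;  atoms in N (indices): 1, 2, 3, 4
  Positive values: 6.87
  Negative values: -7.93, -4.51, -3.2, -3.54
Step 2: mu+(X) = mu(P) = sum of positive atom values = 6.87
Step 3: mu-(X) = -mu(N) = sum of |negative atom values| = 19.18
Step 4: |mu|(X) = mu+(X) + mu-(X) = 6.87 + 19.18 = 26.05


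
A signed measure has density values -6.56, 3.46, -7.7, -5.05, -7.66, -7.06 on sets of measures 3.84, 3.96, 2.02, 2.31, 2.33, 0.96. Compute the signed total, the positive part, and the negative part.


Step 1: Compute signed measure on each set:
  Set 1: -6.56 * 3.84 = -25.1904
  Set 2: 3.46 * 3.96 = 13.7016
  Set 3: -7.7 * 2.02 = -15.554
  Set 4: -5.05 * 2.31 = -11.6655
  Set 5: -7.66 * 2.33 = -17.8478
  Set 6: -7.06 * 0.96 = -6.7776
Step 2: Total signed measure = (-25.1904) + (13.7016) + (-15.554) + (-11.6655) + (-17.8478) + (-6.7776)
     = -63.3337
Step 3: Positive part mu+(X) = sum of positive contributions = 13.7016
Step 4: Negative part mu-(X) = |sum of negative contributions| = 77.0353


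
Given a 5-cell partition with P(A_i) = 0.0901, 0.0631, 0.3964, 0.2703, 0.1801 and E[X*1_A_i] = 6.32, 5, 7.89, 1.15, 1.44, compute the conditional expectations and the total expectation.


For each cell A_i: E[X|A_i] = E[X*1_A_i] / P(A_i)
Step 1: E[X|A_1] = 6.32 / 0.0901 = 70.144284
Step 2: E[X|A_2] = 5 / 0.0631 = 79.239303
Step 3: E[X|A_3] = 7.89 / 0.3964 = 19.904137
Step 4: E[X|A_4] = 1.15 / 0.2703 = 4.254532
Step 5: E[X|A_5] = 1.44 / 0.1801 = 7.995558
Verification: E[X] = sum E[X*1_A_i] = 6.32 + 5 + 7.89 + 1.15 + 1.44 = 21.8


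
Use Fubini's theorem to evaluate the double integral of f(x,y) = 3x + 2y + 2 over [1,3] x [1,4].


By Fubini, integrate in x first, then y.
Step 1: Fix y, integrate over x in [1,3]:
  integral(3x + 2y + 2, x=1..3)
  = 3*(3^2 - 1^2)/2 + (2y + 2)*(3 - 1)
  = 12 + (2y + 2)*2
  = 12 + 4y + 4
  = 16 + 4y
Step 2: Integrate over y in [1,4]:
  integral(16 + 4y, y=1..4)
  = 16*3 + 4*(4^2 - 1^2)/2
  = 48 + 30
  = 78


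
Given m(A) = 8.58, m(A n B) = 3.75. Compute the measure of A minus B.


m(A \ B) = m(A) - m(A n B)
= 8.58 - 3.75
= 4.83


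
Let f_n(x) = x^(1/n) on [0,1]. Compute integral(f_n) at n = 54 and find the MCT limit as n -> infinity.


At n = 54: f_54(x) = x^(1/54).
Step 1: integral(x^(1/54), 0, 1) = [x^(1/54+1) / (1/54+1)] from 0 to 1
     = 1 / (1/54 + 1) = 1 / ((54+1)/54) = 54/(54+1)
     = 54/55 = 0.981818
Step 2: As n -> infinity, f_n(x) = x^(1/n) -> 1 for x in (0,1], and f_n is increasing in n.
By MCT, lim_n integral(f_n) = integral(lim_n f_n) = integral(1, 0, 1) = 1.
Step 3: Verify convergence: 54/55 = 0.981818 -> 1


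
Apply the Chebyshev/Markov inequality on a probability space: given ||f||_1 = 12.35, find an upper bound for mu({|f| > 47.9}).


Chebyshev/Markov inequality: mu(|f| > eps) <= (||f||_p / eps)^p
Step 1: ||f||_1 / eps = 12.35 / 47.9 = 0.257829
Step 2: Raise to power p = 1:
  (0.257829)^1 = 0.257829
Step 3: Therefore mu(|f| > 47.9) <= 0.257829


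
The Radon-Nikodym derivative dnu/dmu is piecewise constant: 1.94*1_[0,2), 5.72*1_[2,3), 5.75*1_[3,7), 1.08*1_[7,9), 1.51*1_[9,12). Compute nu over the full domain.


Integrate each piece of the Radon-Nikodym derivative:
Step 1: integral_0^2 1.94 dx = 1.94*(2-0) = 1.94*2 = 3.88
Step 2: integral_2^3 5.72 dx = 5.72*(3-2) = 5.72*1 = 5.72
Step 3: integral_3^7 5.75 dx = 5.75*(7-3) = 5.75*4 = 23
Step 4: integral_7^9 1.08 dx = 1.08*(9-7) = 1.08*2 = 2.16
Step 5: integral_9^12 1.51 dx = 1.51*(12-9) = 1.51*3 = 4.53
Total: 3.88 + 5.72 + 23 + 2.16 + 4.53 = 39.29


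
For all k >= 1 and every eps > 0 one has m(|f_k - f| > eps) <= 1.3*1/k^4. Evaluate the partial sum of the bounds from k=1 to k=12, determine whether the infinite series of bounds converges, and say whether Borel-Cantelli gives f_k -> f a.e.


Step 1: List the terms 1.3*1/k^4 for k = 1 to 12:
  k=1: 1.3
  k=2: 0.08125
  k=3: 0.016049
  k=4: 0.005078
  k=5: 0.00208
  k=6: 0.001003
  k=7: 5.414411e-04
  k=8: 3.173828e-04
  k=9: 1.981405e-04
  k=10: 1.300000e-04
  k=11: 8.879175e-05
  k=12: 6.269290e-05
Step 2: Partial sum = 1.3 + 0.08125 + 0.016049 + 0.005078 + 0.00208 + 0.001003 + 5.414411e-04 + 3.173828e-04 + 1.981405e-04 + 1.300000e-04 + 8.879175e-05 + 6.269290e-05
     = 1.406799
Step 3: The full series sum_(k>=1) 1.3*1/k^4 converges (p-series with p = 4 > 1; a constant multiple of a convergent series converges).
Step 4: Fix eps > 0. Since sum_k m(|f_k - f| > eps) < infinity, the Borel-Cantelli lemma gives
        m(limsup_k {|f_k - f| > eps}) = 0, i.e. for a.e. x, |f_k(x) - f(x)| <= eps for all large k.
        Applying this with eps = 1/j for j = 1, 2, ... and intersecting the countably many full-measure sets,
        for a.e. x we get limsup_k |f_k(x) - f(x)| <= 1/j for every j, hence f_k -> f almost everywhere.
Conclusion: series converges; Borel-Cantelli yields f_k -> f a.e.


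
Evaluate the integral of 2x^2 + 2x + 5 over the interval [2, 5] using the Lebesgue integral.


The Lebesgue integral of a Riemann-integrable function agrees with the Riemann integral.
Antiderivative F(x) = (2/3)x^3 + (2/2)x^2 + 5x
F(5) = (2/3)*5^3 + (2/2)*5^2 + 5*5
     = (2/3)*125 + (2/2)*25 + 5*5
     = 83.333333 + 25 + 25
     = 133.333333
F(2) = 19.333333
Integral = F(5) - F(2) = 133.333333 - 19.333333 = 114


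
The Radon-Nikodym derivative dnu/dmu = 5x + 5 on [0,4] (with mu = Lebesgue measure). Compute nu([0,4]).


nu(A) = integral_A (dnu/dmu) dmu = integral_0^4 (5x + 5) dx
Step 1: Antiderivative F(x) = (5/2)x^2 + 5x
Step 2: F(4) = (5/2)*4^2 + 5*4 = 40 + 20 = 60
Step 3: F(0) = (5/2)*0^2 + 5*0 = 0.0 + 0 = 0.0
Step 4: nu([0,4]) = F(4) - F(0) = 60 - 0.0 = 60


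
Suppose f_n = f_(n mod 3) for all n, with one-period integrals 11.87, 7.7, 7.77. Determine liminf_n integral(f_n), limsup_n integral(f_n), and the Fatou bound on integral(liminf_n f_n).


The sequence (integral(f_n)) is periodic with period 3, repeating the values 11.87, 7.7, 7.77 indefinitely.
Step 1: For a periodic sequence, every tail (a_m, a_(m+1), ...) contains all 3 period values infinitely often.
Step 2: Hence inf of every tail = min of the period values = min(11.87, 7.7, 7.77) = 7.7.
        liminf_n integral(f_n) = sup over m of (inf of tail from m) = 7.7.
Step 3: Similarly sup of every tail = max of the period values = 11.87.
        limsup_n integral(f_n) = 11.87.
Step 4: Fatou's lemma: integral(liminf_n f_n) <= liminf_n integral(f_n) = 7.7.
        So the integral of the pointwise liminf is at most 7.7.


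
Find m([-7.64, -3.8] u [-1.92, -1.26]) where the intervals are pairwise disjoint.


For pairwise disjoint intervals, m(union) = sum of lengths.
= (-3.8 - -7.64) + (-1.26 - -1.92)
= 3.84 + 0.66
= 4.5


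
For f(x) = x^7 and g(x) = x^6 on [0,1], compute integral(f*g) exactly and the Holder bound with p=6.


Step 1: Exact integral of f*g = integral(x^13, 0, 1) = 1/14
     = 0.071429
Step 2: Holder bound with p=6, q=1.2:
  ||f||_p = (integral x^42 dx)^(1/6) = (1/43)^(1/6) = 0.534263
  ||g||_q = (integral x^7.2 dx)^(1/1.2) = (1/8.2)^(1/1.2) = 0.173176
Step 3: Holder bound = ||f||_p * ||g||_q = 0.534263 * 0.173176 = 0.092522
Verification: 0.071429 <= 0.092522 (Holder holds)


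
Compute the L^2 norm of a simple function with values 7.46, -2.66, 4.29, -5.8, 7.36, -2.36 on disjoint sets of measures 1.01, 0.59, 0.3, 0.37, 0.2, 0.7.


Step 1: Compute |f_i|^2 for each value:
  |7.46|^2 = 55.6516
  |-2.66|^2 = 7.0756
  |4.29|^2 = 18.4041
  |-5.8|^2 = 33.64
  |7.36|^2 = 54.1696
  |-2.36|^2 = 5.5696
Step 2: Multiply by measures and sum:
  55.6516 * 1.01 = 56.208116
  7.0756 * 0.59 = 4.174604
  18.4041 * 0.3 = 5.52123
  33.64 * 0.37 = 12.4468
  54.1696 * 0.2 = 10.83392
  5.5696 * 0.7 = 3.89872
Sum = 56.208116 + 4.174604 + 5.52123 + 12.4468 + 10.83392 + 3.89872 = 93.08339
Step 3: Take the p-th root:
||f||_2 = (93.08339)^(1/2) = 9.647973


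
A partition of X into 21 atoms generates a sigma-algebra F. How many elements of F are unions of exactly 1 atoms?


Each element of F is a union of some subset of the 21 atoms.
Elements that are unions of exactly 1 atoms correspond to 1-element subsets of the 21 atoms.
Count = C(21, 1) = 21! / (1! * 20!) = 21.


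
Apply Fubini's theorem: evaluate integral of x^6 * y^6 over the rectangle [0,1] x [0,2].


By Fubini's theorem, the double integral factors as a product of single integrals:
Step 1: integral_0^1 x^6 dx = [x^7/7] from 0 to 1
     = 1^7/7 = 0.142857
Step 2: integral_0^2 y^6 dy = [y^7/7] from 0 to 2
     = 2^7/7 = 18.285714
Step 3: Double integral = 0.142857 * 18.285714 = 2.612245


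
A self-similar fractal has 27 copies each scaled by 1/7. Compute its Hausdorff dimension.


For a self-similar set with N copies scaled by 1/r:
dim_H = log(N)/log(r) = log(27)/log(7)
= 3.295837/1.94591
= 1.693725


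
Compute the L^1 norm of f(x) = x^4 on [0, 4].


Step 1: ||f||_1 = (integral_0^4 |x^4|^1 dx)^(1/1)
     = (integral_0^4 x^4 dx)^(1/1)
Step 2: integral_0^4 x^4 dx = [x^5/(5)] from 0 to 4 = 4^5/5
     = 1024/5 = 204.8
Step 3: ||f||_1 = (204.8)^(1/1) = 204.8


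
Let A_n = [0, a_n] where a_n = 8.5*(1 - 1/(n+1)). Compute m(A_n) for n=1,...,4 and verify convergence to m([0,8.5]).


By continuity of measure from below: if A_n increases to A, then m(A_n) -> m(A).
Here A = [0, 8.5], so m(A) = 8.5
Step 1: a_1 = 8.5*(1 - 1/2) = 4.25, m(A_1) = 4.25
Step 2: a_2 = 8.5*(1 - 1/3) = 5.6667, m(A_2) = 5.6667
Step 3: a_3 = 8.5*(1 - 1/4) = 6.375, m(A_3) = 6.375
Step 4: a_4 = 8.5*(1 - 1/5) = 6.8, m(A_4) = 6.8
Limit: m(A_n) -> m([0,8.5]) = 8.5


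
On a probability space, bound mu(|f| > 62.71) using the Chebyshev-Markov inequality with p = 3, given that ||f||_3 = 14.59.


Chebyshev/Markov inequality: mu(|f| > eps) <= (||f||_p / eps)^p
Step 1: ||f||_3 / eps = 14.59 / 62.71 = 0.232658
Step 2: Raise to power p = 3:
  (0.232658)^3 = 0.012594
Step 3: Therefore mu(|f| > 62.71) <= 0.012594


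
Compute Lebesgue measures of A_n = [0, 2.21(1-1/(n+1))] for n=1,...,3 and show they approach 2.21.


By continuity of measure from below: if A_n increases to A, then m(A_n) -> m(A).
Here A = [0, 2.21], so m(A) = 2.21
Step 1: a_1 = 2.21*(1 - 1/2) = 1.105, m(A_1) = 1.105
Step 2: a_2 = 2.21*(1 - 1/3) = 1.4733, m(A_2) = 1.4733
Step 3: a_3 = 2.21*(1 - 1/4) = 1.6575, m(A_3) = 1.6575
Limit: m(A_n) -> m([0,2.21]) = 2.21


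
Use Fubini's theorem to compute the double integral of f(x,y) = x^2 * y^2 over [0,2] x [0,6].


By Fubini's theorem, the double integral factors as a product of single integrals:
Step 1: integral_0^2 x^2 dx = [x^3/3] from 0 to 2
     = 2^3/3 = 2.666667
Step 2: integral_0^6 y^2 dy = [y^3/3] from 0 to 6
     = 6^3/3 = 72
Step 3: Double integral = 2.666667 * 72 = 192


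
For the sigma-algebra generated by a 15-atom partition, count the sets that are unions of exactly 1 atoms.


Each element of F is a union of some subset of the 15 atoms.
Elements that are unions of exactly 1 atoms correspond to 1-element subsets of the 15 atoms.
Count = C(15, 1) = 15! / (1! * 14!) = 15.


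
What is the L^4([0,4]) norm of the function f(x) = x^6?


Step 1: ||f||_4 = (integral_0^4 |x^6|^4 dx)^(1/4)
     = (integral_0^4 x^24 dx)^(1/4)
Step 2: integral_0^4 x^24 dx = [x^25/(25)] from 0 to 4 = 4^25/25
     = 1125899906842624/25 = 4.503600e+13
Step 3: ||f||_4 = (4.503600e+13)^(1/4) = 2590.537859


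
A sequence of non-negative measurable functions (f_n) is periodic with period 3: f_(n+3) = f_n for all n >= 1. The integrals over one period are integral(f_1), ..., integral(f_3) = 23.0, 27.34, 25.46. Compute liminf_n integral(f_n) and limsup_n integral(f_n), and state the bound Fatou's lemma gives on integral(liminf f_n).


The sequence (integral(f_n)) is periodic with period 3, repeating the values 23.0, 27.34, 25.46 indefinitely.
Step 1: For a periodic sequence, every tail (a_m, a_(m+1), ...) contains all 3 period values infinitely often.
Step 2: Hence inf of every tail = min of the period values = min(23.0, 27.34, 25.46) = 23.
        liminf_n integral(f_n) = sup over m of (inf of tail from m) = 23.
Step 3: Similarly sup of every tail = max of the period values = 27.34.
        limsup_n integral(f_n) = 27.34.
Step 4: Fatou's lemma: integral(liminf_n f_n) <= liminf_n integral(f_n) = 23.
        So the integral of the pointwise liminf is at most 23.


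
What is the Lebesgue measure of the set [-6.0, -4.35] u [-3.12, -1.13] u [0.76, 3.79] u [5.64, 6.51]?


For pairwise disjoint intervals, m(union) = sum of lengths.
= (-4.35 - -6.0) + (-1.13 - -3.12) + (3.79 - 0.76) + (6.51 - 5.64)
= 1.65 + 1.99 + 3.03 + 0.87
= 7.54


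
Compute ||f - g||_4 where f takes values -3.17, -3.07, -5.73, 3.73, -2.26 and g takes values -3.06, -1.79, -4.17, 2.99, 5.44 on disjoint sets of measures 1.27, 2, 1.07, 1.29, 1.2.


Step 1: Compute differences f_i - g_i:
  -3.17 - -3.06 = -0.11
  -3.07 - -1.79 = -1.28
  -5.73 - -4.17 = -1.56
  3.73 - 2.99 = 0.74
  -2.26 - 5.44 = -7.7
Step 2: Compute |diff|^4 * measure for each set:
  |-0.11|^4 * 1.27 = 1.464100e-04 * 1.27 = 1.859407e-04
  |-1.28|^4 * 2 = 2.684355 * 2 = 5.368709
  |-1.56|^4 * 1.07 = 5.922409 * 1.07 = 6.336978
  |0.74|^4 * 1.29 = 0.299866 * 1.29 = 0.386827
  |-7.7|^4 * 1.2 = 3515.3041 * 1.2 = 4218.36492
Step 3: Sum = 4230.457619
Step 4: ||f-g||_4 = (4230.457619)^(1/4) = 8.06486


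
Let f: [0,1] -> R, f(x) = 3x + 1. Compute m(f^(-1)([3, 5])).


f^(-1)([3, 5]) = {x : 3 <= 3x + 1 <= 5}
Solving: (3 - 1)/3 <= x <= (5 - 1)/3
= [0.666667, 1.333333]
Intersecting with [0,1]: [0.666667, 1]
Measure = 1 - 0.666667 = 0.333333


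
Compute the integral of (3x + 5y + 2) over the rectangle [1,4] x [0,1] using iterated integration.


By Fubini, integrate in x first, then y.
Step 1: Fix y, integrate over x in [1,4]:
  integral(3x + 5y + 2, x=1..4)
  = 3*(4^2 - 1^2)/2 + (5y + 2)*(4 - 1)
  = 22.5 + (5y + 2)*3
  = 22.5 + 15y + 6
  = 28.5 + 15y
Step 2: Integrate over y in [0,1]:
  integral(28.5 + 15y, y=0..1)
  = 28.5*1 + 15*(1^2 - 0^2)/2
  = 28.5 + 7.5
  = 36
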